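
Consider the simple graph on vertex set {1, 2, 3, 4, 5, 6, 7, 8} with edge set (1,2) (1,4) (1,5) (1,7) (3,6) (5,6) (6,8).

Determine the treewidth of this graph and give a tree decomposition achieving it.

Every bag has size at most 2, so the width is 2 − 1 = 1 and tw(G) ≤ 1. Any graph with an edge has treewidth ≥ 1, and G has the edge 1–5. Hence tw(G) = 1 exactly.

Treewidth 1.
Bags: B1 = {1, 5}  B2 = {5, 6}  B3 = {1, 2}  B4 = {3, 6}  B5 = {1, 7}  B6 = {1, 4}  B7 = {6, 8}
Tree: B1–B2, B1–B3, B2–B4, B1–B5, B1–B6, B4–B7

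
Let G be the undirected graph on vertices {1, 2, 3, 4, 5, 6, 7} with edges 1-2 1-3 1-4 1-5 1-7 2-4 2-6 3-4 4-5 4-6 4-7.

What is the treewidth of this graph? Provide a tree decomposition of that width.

Each bag holds 3 vertices, so the decomposition has width 2, which upper-bounds the treewidth. Conversely, {1, 2, 4} is a clique of size 3, and the vertices of any clique must share a bag in every tree decomposition; so some bag has ≥ 3 vertices and tw(G) ≥ 2. Combining the bounds, tw(G) = 2.

Treewidth 2.
One optimal decomposition is:
Bags: B1 = {1, 3, 4}  B2 = {1, 4, 5}  B3 = {1, 2, 4}  B4 = {1, 4, 7}  B5 = {2, 4, 6}
Tree: B1–B2, B1–B3, B1–B4, B3–B5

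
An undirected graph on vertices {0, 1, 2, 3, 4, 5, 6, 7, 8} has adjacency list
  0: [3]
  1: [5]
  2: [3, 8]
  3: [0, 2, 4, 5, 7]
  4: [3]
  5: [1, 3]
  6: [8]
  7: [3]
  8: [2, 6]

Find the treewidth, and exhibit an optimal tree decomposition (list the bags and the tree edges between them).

Treewidth 1.
Bags: B1 = {3, 7}  B2 = {0, 3}  B3 = {3, 4}  B4 = {2, 3}  B5 = {2, 8}  B6 = {3, 5}  B7 = {6, 8}  B8 = {1, 5}
Tree: B1–B2, B2–B3, B2–B4, B4–B5, B2–B6, B5–B7, B6–B8

Every bag has size at most 2, so the width is 2 − 1 = 1 and tw(G) ≤ 1. G has an edge, so its treewidth is at least 1. The upper and lower bounds meet at 1, so that is the treewidth.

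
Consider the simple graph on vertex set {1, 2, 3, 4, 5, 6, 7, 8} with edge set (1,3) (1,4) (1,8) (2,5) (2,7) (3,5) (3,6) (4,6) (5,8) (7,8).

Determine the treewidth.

A width-2 tree decomposition is:
Bags: B1 = {2, 7, 8}  B2 = {2, 5, 8}  B3 = {1, 5, 8}  B4 = {1, 3, 5}  B5 = {1, 3, 4}  B6 = {3, 4, 6}
Tree: B1–B2, B2–B3, B3–B4, B4–B5, B5–B6
Every bag has size at most 3, so the width is 3 − 1 = 2 and tw(G) ≤ 2. Since 7–2–5–8–7 is a cycle in G, G is not acyclic. Forests are exactly the graphs of treewidth ≤ 1, so tw(G) ≥ 2. The upper and lower bounds meet at 2, so that is the treewidth.

2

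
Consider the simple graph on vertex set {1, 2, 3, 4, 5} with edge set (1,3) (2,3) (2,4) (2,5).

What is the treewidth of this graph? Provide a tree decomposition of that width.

The largest bag has 2 vertices, giving width 1; this decomposition certifies tw(G) ≤ 1. Any graph with an edge has treewidth ≥ 1, and G has the edge 3–2. Hence tw(G) = 1 exactly.

Treewidth 1.
Bags: B1 = {2, 3}  B2 = {2, 4}  B3 = {2, 5}  B4 = {1, 3}
Tree: B1–B2, B2–B3, B1–B4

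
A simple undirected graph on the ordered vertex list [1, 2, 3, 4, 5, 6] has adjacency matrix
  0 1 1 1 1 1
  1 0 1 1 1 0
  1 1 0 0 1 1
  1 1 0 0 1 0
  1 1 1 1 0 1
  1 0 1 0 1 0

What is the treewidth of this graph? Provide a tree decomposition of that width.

Treewidth 3.
One optimal decomposition is:
Bags: B1 = {1, 2, 3, 5}  B2 = {1, 2, 4, 5}  B3 = {1, 3, 5, 6}
Tree: B1–B2, B1–B3

Every bag has size at most 4, so the width is 4 − 1 = 3 and tw(G) ≤ 3. For the lower bound, the 4 vertices {1, 2, 3, 5} are pairwise adjacent, and any tree decomposition puts a clique entirely inside one bag — forcing width ≥ 3. Therefore the treewidth is 3.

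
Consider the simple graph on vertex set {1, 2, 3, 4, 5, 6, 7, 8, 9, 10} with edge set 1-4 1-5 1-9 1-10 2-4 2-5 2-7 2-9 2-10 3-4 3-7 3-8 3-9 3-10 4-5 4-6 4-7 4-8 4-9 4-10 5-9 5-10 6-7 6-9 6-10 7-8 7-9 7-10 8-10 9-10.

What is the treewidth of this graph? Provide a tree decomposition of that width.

Treewidth 4.
One optimal decomposition is:
Bags: B1 = {2, 4, 7, 9, 10}  B2 = {2, 4, 5, 9, 10}  B3 = {3, 4, 7, 9, 10}  B4 = {4, 6, 7, 9, 10}  B5 = {3, 4, 7, 8, 10}  B6 = {1, 4, 5, 9, 10}
Tree: B1–B2, B1–B3, B1–B4, B3–B5, B2–B6

The largest bag has 5 vertices, giving width 4; this decomposition certifies tw(G) ≤ 4. For the lower bound, the 5 vertices {3, 4, 7, 8, 10} are pairwise adjacent, and any tree decomposition puts a clique entirely inside one bag — forcing width ≥ 4. Hence tw(G) = 4 exactly.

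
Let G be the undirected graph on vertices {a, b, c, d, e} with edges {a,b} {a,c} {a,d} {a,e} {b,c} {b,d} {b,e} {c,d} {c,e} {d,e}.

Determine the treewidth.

4

A width-4 tree decomposition is:
Bags: B1 = {a, b, c, d, e}
Tree: (single bag)
With just one bag of size 5, the width is 5 − 1 = 4, so tw(G) ≤ 4. Conversely, {a, b, c, d, e} is a clique of size 5, and the vertices of any clique must share a bag in every tree decomposition; so some bag has ≥ 5 vertices and tw(G) ≥ 4. Combining the bounds, tw(G) = 4.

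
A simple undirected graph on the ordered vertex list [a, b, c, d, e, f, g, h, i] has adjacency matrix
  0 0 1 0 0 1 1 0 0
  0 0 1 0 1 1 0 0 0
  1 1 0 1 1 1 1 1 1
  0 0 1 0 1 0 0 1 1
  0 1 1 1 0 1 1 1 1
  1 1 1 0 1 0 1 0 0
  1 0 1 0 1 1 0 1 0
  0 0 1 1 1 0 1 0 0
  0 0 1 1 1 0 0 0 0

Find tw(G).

3

A width-3 tree decomposition is:
Bags: B1 = {c, d, e, h}  B2 = {c, e, g, h}  B3 = {c, e, f, g}  B4 = {b, c, e, f}  B5 = {c, d, e, i}  B6 = {a, c, f, g}
Tree: B1–B2, B2–B3, B3–B4, B1–B5, B3–B6
The largest bag has 4 vertices, giving width 3; this decomposition certifies tw(G) ≤ 3. Conversely, {c, d, e, h} is a clique of size 4, and the vertices of any clique must share a bag in every tree decomposition; so some bag has ≥ 4 vertices and tw(G) ≥ 3. Hence tw(G) = 3 exactly.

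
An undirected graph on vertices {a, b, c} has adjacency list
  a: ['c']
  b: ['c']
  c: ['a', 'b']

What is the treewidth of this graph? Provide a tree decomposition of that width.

Treewidth 1.
One such decomposition:
Bags: B1 = {b, c}  B2 = {a, c}
Tree: B1–B2

The largest bag has 2 vertices, giving width 1; this decomposition certifies tw(G) ≤ 1. Any graph with an edge has treewidth ≥ 1, and G has the edge b–c. The upper and lower bounds meet at 1, so that is the treewidth.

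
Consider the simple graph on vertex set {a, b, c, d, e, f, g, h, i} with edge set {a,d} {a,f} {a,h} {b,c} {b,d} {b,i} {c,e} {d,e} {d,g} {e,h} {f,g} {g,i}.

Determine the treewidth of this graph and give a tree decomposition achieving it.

Every bag has size at most 4, so the width is 4 − 1 = 3 and tw(G) ≤ 3. For the lower bound: the 4 vertex sets {b,c,i}, {e}, {d}, {a,f,g,h} are disjoint, each induces a connected subgraph, and every pair is joined by at least one edge of G. Contracting each set to a single vertex therefore yields K_{4} as a minor, and since treewidth is minor-monotone, tw(G) ≥ tw(K_{4}) = 3. Hence tw(G) = 3 exactly.

Treewidth 3.
One such decomposition:
Bags: B1 = {b, c, e, i}  B2 = {b, d, e, i}  B3 = {d, e, g, i}  B4 = {d, e, g, h}  B5 = {a, d, g, h}  B6 = {a, f, g, h}
Tree: B1–B2, B2–B3, B3–B4, B4–B5, B5–B6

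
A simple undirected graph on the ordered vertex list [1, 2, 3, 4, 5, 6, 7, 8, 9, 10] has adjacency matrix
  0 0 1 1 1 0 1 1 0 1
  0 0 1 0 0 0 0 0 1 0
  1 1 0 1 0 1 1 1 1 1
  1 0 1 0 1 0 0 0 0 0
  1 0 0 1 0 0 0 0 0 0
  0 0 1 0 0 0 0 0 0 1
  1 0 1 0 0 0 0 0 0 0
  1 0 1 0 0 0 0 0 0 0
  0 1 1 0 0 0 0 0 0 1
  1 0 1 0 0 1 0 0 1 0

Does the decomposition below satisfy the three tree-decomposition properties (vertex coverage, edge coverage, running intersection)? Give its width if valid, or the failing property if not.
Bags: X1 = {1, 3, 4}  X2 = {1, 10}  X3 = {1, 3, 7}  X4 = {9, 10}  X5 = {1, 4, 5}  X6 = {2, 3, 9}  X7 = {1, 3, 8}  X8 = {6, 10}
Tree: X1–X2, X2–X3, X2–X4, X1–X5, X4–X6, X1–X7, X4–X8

A tree decomposition must satisfy three properties: every vertex lies in some bag; for every edge, both endpoints lie together in some bag; and for every vertex, the bags containing it form a connected subtree. Here edge (3,10) lies in no bag, so the decomposition is invalid.

No — edge (3,10) lies in no bag.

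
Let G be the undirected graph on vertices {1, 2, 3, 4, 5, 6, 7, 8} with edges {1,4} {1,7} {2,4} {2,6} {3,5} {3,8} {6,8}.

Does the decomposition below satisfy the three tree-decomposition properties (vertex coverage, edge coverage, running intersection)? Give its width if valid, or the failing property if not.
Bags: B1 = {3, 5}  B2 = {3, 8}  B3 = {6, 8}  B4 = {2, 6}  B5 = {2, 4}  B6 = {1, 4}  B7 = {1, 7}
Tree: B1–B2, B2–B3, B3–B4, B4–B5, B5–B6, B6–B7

Yes; width 1.

Every vertex of G appears in some bag (union = {1, 2, 3, 4, 5, 6, 7, 8}); every edge is covered by a bag; and for each vertex v the set of bags containing v is connected in the bag tree. The decomposition is therefore valid. The largest bag has 2 vertices, so the width is 1.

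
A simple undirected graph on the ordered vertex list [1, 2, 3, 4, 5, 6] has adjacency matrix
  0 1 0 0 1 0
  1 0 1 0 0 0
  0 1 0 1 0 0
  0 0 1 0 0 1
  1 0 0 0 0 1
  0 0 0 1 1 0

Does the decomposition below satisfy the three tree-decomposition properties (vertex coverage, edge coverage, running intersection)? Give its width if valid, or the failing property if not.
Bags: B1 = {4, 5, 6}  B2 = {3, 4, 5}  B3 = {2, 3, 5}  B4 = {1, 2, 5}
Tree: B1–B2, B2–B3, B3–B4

Yes; width 2.

Vertex coverage: the bags together contain {1, 2, 3, 4, 5, 6}, the full vertex set. Edge coverage: each edge of G has both endpoints in at least one bag. Running intersection: for every vertex, the bags containing it form a connected subtree. All three properties hold, so this is a valid tree decomposition of width max|bag| − 1 = 2, and hence tw(G) ≤ 2.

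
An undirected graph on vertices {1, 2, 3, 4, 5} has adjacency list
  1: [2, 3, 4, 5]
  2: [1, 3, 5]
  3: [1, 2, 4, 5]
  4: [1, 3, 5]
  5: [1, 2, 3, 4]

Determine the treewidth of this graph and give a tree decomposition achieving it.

Every bag has size at most 4, so the width is 4 − 1 = 3 and tw(G) ≤ 3. On the other hand G contains the 4-clique {1, 2, 3, 5}. A clique must lie in a single bag of any decomposition, so no decomposition can have width below 3. The upper and lower bounds meet at 3, so that is the treewidth.

Treewidth 3.
One optimal decomposition is:
Bags: B1 = {1, 2, 3, 5}  B2 = {1, 3, 4, 5}
Tree: B1–B2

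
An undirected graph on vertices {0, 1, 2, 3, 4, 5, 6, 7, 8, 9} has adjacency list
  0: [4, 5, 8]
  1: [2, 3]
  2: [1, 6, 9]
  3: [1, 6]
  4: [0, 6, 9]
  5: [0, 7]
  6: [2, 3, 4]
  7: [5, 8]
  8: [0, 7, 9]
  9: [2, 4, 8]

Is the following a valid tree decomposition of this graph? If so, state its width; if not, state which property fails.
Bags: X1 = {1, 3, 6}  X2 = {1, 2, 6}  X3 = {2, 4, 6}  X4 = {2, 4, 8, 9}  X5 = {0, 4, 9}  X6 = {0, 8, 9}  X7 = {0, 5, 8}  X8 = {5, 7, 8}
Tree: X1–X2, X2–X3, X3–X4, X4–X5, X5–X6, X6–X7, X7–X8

A tree decomposition must satisfy three properties: every vertex lies in some bag; for every edge, both endpoints lie together in some bag; and for every vertex, the bags containing it form a connected subtree. Here bags containing vertex 8 are not connected in the tree, so the decomposition is invalid.

No — bags containing vertex 8 are not connected in the tree.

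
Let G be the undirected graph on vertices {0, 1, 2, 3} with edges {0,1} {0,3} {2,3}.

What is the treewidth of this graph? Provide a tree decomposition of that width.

Every bag has size at most 2, so the width is 2 − 1 = 1 and tw(G) ≤ 1. Any graph with an edge has treewidth ≥ 1, and G has the edge 1–0. Combining the bounds, tw(G) = 1.

Treewidth 1.
One optimal decomposition is:
Bags: B1 = {0, 1}  B2 = {0, 3}  B3 = {2, 3}
Tree: B1–B2, B2–B3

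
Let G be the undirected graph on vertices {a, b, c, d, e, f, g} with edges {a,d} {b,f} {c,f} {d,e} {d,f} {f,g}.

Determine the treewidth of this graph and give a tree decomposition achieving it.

Every bag has size at most 2, so the width is 2 − 1 = 1 and tw(G) ≤ 1. Since G has at least one edge (e.g. d–f), it is not an edgeless graph, so tw(G) ≥ 1. Combining the bounds, tw(G) = 1.

Treewidth 1.
One optimal decomposition is:
Bags: B1 = {d, f}  B2 = {f, g}  B3 = {c, f}  B4 = {d, e}  B5 = {a, d}  B6 = {b, f}
Tree: B1–B2, B2–B3, B1–B4, B4–B5, B2–B6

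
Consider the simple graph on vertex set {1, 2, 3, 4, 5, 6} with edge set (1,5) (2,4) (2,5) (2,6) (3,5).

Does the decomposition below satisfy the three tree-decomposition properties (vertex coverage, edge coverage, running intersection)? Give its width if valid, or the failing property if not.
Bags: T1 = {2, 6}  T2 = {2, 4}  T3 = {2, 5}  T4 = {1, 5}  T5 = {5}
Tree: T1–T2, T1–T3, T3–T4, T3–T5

No — vertex 3 appears in no bag.

A tree decomposition must satisfy three properties: every vertex lies in some bag; for every edge, both endpoints lie together in some bag; and for every vertex, the bags containing it form a connected subtree. Here vertex 3 appears in no bag, so the decomposition is invalid.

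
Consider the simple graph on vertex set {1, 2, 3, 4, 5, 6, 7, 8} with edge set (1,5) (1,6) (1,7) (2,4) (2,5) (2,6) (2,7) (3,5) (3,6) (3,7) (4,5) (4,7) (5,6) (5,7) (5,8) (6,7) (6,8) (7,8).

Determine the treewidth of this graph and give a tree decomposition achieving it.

Each bag holds 4 vertices, so the decomposition has width 3, which upper-bounds the treewidth. Conversely, {2, 4, 5, 7} is a clique of size 4, and the vertices of any clique must share a bag in every tree decomposition; so some bag has ≥ 4 vertices and tw(G) ≥ 3. Combining the bounds, tw(G) = 3.

Treewidth 3.
One such decomposition:
Bags: B1 = {3, 5, 6, 7}  B2 = {2, 5, 6, 7}  B3 = {1, 5, 6, 7}  B4 = {5, 6, 7, 8}  B5 = {2, 4, 5, 7}
Tree: B1–B2, B1–B3, B2–B4, B2–B5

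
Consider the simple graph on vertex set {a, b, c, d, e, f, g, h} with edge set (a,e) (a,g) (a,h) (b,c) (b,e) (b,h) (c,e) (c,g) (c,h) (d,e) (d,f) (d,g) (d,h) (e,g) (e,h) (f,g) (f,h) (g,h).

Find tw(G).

A width-3 tree decomposition is:
Bags: B1 = {d, e, g, h}  B2 = {d, f, g, h}  B3 = {a, e, g, h}  B4 = {c, e, g, h}  B5 = {b, c, e, h}
Tree: B1–B2, B1–B3, B1–B4, B4–B5
The largest bag has 4 vertices, giving width 3; this decomposition certifies tw(G) ≤ 3. For the lower bound, the 4 vertices {d, e, g, h} are pairwise adjacent, and any tree decomposition puts a clique entirely inside one bag — forcing width ≥ 3. Hence tw(G) = 3 exactly.

3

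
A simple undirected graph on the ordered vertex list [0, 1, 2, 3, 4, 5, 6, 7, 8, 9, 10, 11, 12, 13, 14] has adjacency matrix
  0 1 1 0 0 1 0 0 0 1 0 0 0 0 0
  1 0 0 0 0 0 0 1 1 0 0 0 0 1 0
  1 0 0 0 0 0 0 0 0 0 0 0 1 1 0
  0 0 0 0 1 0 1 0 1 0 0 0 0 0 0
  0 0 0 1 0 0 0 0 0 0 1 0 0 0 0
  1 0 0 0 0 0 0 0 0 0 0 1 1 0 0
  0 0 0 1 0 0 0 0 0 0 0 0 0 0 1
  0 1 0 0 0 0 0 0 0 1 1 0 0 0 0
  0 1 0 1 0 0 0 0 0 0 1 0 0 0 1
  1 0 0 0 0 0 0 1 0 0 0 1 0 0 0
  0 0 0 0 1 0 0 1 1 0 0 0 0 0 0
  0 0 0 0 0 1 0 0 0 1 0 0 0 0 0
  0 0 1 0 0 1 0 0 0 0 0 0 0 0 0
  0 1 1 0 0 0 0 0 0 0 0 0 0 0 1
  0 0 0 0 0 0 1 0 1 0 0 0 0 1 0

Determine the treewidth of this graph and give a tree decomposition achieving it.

Each bag holds 4 vertices, so the decomposition has width 3, which upper-bounds the treewidth. For the lower bound: the 4 vertex sets {3,4,6}, {10}, {8}, {1,7,13,14} are disjoint, each induces a connected subgraph, and every pair is joined by at least one edge of G. Contracting each set to a single vertex therefore yields K_{4} as a minor, and since treewidth is minor-monotone, tw(G) ≥ tw(K_{4}) = 3. The upper and lower bounds meet at 3, so that is the treewidth.

Treewidth 3.
One such decomposition:
Bags: B1 = {3, 4, 6, 10}  B2 = {3, 6, 8, 10}  B3 = {6, 8, 10, 14}  B4 = {7, 8, 10, 14}  B5 = {1, 7, 8, 14}  B6 = {1, 7, 13, 14}  B7 = {1, 7, 9, 13}  B8 = {0, 1, 9, 13}  B9 = {0, 2, 9, 13}  B10 = {0, 2, 9, 11}  B11 = {0, 2, 5, 11}  B12 = {2, 5, 11, 12}
Tree: B1–B2, B2–B3, B3–B4, B4–B5, B5–B6, B6–B7, B7–B8, B8–B9, B9–B10, B10–B11, B11–B12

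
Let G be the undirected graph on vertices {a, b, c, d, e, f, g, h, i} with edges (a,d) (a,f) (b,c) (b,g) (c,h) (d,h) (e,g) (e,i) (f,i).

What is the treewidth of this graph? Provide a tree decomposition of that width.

Every bag has size at most 3, so the width is 3 − 1 = 2 and tw(G) ≤ 2. Since c–b–g–e–i–f–a–d–h–c is a cycle in G, G is not acyclic. Forests are exactly the graphs of treewidth ≤ 1, so tw(G) ≥ 2. Therefore the treewidth is 2.

Treewidth 2.
One such decomposition:
Bags: B1 = {b, c, g}  B2 = {c, e, g}  B3 = {c, e, i}  B4 = {c, f, i}  B5 = {a, c, f}  B6 = {a, c, d}  B7 = {c, d, h}
Tree: B1–B2, B2–B3, B3–B4, B4–B5, B5–B6, B6–B7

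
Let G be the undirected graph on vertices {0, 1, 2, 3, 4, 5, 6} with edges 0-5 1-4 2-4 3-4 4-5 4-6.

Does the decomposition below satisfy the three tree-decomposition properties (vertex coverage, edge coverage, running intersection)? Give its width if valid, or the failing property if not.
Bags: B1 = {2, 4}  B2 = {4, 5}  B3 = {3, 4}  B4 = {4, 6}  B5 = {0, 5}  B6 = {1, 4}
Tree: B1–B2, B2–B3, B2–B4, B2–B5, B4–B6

Yes; width 1.

Every vertex of G appears in some bag (union = {0, 1, 2, 3, 4, 5, 6}); every edge is covered by a bag; and for each vertex v the set of bags containing v is connected in the bag tree. The decomposition is therefore valid. The largest bag has 2 vertices, so the width is 1.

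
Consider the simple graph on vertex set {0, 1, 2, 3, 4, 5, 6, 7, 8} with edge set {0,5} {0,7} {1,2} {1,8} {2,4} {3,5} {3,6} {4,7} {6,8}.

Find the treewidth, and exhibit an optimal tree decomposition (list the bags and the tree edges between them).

The largest bag has 3 vertices, giving width 2; this decomposition certifies tw(G) ≤ 2. The edges 2–4–7–0–5–3–6–8–1–2 form a cycle, so G is not a tree and its treewidth is at least 2. The upper and lower bounds meet at 2, so that is the treewidth.

Treewidth 2.
Bags: B1 = {2, 4, 7}  B2 = {0, 2, 7}  B3 = {0, 2, 5}  B4 = {2, 3, 5}  B5 = {2, 3, 6}  B6 = {2, 6, 8}  B7 = {1, 2, 8}
Tree: B1–B2, B2–B3, B3–B4, B4–B5, B5–B6, B6–B7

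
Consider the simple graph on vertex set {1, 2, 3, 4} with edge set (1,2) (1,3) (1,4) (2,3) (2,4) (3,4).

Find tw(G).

A width-3 tree decomposition is:
Bags: B1 = {1, 2, 3, 4}
Tree: (single bag)
A single bag containing all 4 vertices is trivially a valid decomposition of width 3. For the lower bound, the 4 vertices {1, 2, 3, 4} are pairwise adjacent, and any tree decomposition puts a clique entirely inside one bag — forcing width ≥ 3. The upper and lower bounds meet at 3, so that is the treewidth.

3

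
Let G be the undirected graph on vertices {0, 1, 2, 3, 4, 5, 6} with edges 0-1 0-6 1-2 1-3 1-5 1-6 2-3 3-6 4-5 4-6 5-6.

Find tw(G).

A width-2 tree decomposition is:
Bags: B1 = {1, 3, 6}  B2 = {1, 2, 3}  B3 = {0, 1, 6}  B4 = {1, 5, 6}  B5 = {4, 5, 6}
Tree: B1–B2, B1–B3, B1–B4, B4–B5
Every bag has size at most 3, so the width is 3 − 1 = 2 and tw(G) ≤ 2. Conversely, {1, 2, 3} is a clique of size 3, and the vertices of any clique must share a bag in every tree decomposition; so some bag has ≥ 3 vertices and tw(G) ≥ 2. The upper and lower bounds meet at 2, so that is the treewidth.

2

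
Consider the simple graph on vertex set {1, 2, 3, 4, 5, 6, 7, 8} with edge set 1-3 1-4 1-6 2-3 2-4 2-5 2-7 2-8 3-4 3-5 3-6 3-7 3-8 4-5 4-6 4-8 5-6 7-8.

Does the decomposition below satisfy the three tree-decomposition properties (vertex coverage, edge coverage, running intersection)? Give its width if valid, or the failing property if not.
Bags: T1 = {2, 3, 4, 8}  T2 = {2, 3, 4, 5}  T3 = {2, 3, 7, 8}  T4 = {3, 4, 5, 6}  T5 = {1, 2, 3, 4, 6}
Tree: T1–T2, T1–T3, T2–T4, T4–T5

A tree decomposition must satisfy three properties: every vertex lies in some bag; for every edge, both endpoints lie together in some bag; and for every vertex, the bags containing it form a connected subtree. Here bags containing vertex 2 are not connected in the tree, so the decomposition is invalid.

No — bags containing vertex 2 are not connected in the tree.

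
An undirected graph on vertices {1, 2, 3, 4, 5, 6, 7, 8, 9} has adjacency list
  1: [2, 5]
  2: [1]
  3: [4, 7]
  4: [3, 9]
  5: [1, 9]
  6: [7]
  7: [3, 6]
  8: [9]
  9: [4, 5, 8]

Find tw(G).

1

A width-1 tree decomposition is:
Bags: B1 = {3, 4}  B2 = {4, 9}  B3 = {8, 9}  B4 = {3, 7}  B5 = {5, 9}  B6 = {1, 5}  B7 = {1, 2}  B8 = {6, 7}
Tree: B1–B2, B2–B3, B1–B4, B3–B5, B5–B6, B6–B7, B4–B8
Each bag holds 2 vertices, so the decomposition has width 1, which upper-bounds the treewidth. G has an edge, so its treewidth is at least 1. The upper and lower bounds meet at 1, so that is the treewidth.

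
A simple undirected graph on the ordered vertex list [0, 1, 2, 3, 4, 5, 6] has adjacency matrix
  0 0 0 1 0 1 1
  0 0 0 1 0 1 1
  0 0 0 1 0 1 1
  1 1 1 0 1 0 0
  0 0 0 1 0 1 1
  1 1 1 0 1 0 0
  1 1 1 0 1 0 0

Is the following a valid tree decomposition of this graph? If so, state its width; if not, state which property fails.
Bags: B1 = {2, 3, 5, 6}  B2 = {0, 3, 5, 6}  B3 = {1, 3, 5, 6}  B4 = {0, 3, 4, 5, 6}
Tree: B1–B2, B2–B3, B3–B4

A tree decomposition must satisfy three properties: every vertex lies in some bag; for every edge, both endpoints lie together in some bag; and for every vertex, the bags containing it form a connected subtree. Here bags containing vertex 0 are not connected in the tree, so the decomposition is invalid.

No — bags containing vertex 0 are not connected in the tree.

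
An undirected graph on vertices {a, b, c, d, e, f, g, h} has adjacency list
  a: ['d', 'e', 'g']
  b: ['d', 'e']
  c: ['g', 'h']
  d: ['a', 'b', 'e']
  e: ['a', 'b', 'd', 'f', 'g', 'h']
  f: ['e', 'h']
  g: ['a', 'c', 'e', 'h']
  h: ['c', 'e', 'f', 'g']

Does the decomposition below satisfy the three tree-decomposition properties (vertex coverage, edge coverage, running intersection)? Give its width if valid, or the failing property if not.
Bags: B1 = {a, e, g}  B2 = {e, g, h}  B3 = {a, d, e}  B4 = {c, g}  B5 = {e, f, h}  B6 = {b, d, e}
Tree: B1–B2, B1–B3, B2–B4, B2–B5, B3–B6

No — edge (h,c) lies in no bag.

A tree decomposition must satisfy three properties: every vertex lies in some bag; for every edge, both endpoints lie together in some bag; and for every vertex, the bags containing it form a connected subtree. Here edge (h,c) lies in no bag, so the decomposition is invalid.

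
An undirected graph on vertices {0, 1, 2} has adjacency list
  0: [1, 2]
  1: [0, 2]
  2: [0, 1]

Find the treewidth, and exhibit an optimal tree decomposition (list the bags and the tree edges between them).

Treewidth 2.
One such decomposition:
Bags: B1 = {0, 1, 2}
Tree: (single bag)

With just one bag of size 3, the width is 3 − 1 = 2, so tw(G) ≤ 2. Conversely, {0, 1, 2} is a clique of size 3, and the vertices of any clique must share a bag in every tree decomposition; so some bag has ≥ 3 vertices and tw(G) ≥ 2. The upper and lower bounds meet at 2, so that is the treewidth.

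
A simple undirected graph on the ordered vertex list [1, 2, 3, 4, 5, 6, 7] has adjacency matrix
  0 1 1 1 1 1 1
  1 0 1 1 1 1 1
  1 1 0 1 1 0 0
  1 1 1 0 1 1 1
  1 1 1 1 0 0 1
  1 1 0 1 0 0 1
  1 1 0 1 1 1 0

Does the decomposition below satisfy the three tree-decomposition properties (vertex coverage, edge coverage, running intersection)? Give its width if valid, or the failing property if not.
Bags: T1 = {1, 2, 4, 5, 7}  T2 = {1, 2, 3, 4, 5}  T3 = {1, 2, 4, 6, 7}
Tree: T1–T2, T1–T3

Checking the three conditions: (i) the bags cover all of {1, 2, 3, 4, 5, 6, 7}; (ii) for each edge, some bag contains both endpoints; (iii) the bags containing any fixed vertex form a subtree. All hold, so the decomposition is valid with width 5 − 1 = 4.

Yes; width 4.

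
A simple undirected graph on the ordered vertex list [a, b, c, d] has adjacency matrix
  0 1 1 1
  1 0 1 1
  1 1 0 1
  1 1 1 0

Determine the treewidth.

A width-3 tree decomposition is:
Bags: B1 = {a, b, c, d}
Tree: (single bag)
A single bag containing all 4 vertices is trivially a valid decomposition of width 3. For the lower bound, the 4 vertices {a, b, c, d} are pairwise adjacent, and any tree decomposition puts a clique entirely inside one bag — forcing width ≥ 3. The upper and lower bounds meet at 3, so that is the treewidth.

3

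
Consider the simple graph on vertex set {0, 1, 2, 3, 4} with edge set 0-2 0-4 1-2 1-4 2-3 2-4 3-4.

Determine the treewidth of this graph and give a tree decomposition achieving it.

Each bag holds 3 vertices, so the decomposition has width 2, which upper-bounds the treewidth. For the lower bound, the 3 vertices {0, 2, 4} are pairwise adjacent, and any tree decomposition puts a clique entirely inside one bag — forcing width ≥ 2. Hence tw(G) = 2 exactly.

Treewidth 2.
One such decomposition:
Bags: B1 = {0, 2, 4}  B2 = {1, 2, 4}  B3 = {2, 3, 4}
Tree: B1–B2, B1–B3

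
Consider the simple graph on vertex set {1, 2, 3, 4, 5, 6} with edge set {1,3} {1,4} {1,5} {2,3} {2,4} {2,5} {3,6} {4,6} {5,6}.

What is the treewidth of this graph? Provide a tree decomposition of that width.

Treewidth 3.
Bags: B1 = {1, 2, 4, 6}  B2 = {1, 2, 3, 6}  B3 = {1, 2, 5, 6}
Tree: B1–B2, B2–B3

Every bag has size at most 4, so the width is 4 − 1 = 3 and tw(G) ≤ 3. For the lower bound: the 4 vertex sets {2,4}, {1,3}, {6}, {5} are disjoint, each induces a connected subgraph, and every pair is joined by at least one edge of G. Contracting each set to a single vertex therefore yields K_{4} as a minor, and since treewidth is minor-monotone, tw(G) ≥ tw(K_{4}) = 3. Therefore the treewidth is 3.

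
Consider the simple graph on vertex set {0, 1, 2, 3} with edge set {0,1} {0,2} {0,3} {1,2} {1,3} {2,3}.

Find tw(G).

3

A width-3 tree decomposition is:
Bags: B1 = {0, 1, 2, 3}
Tree: (single bag)
A single bag containing all 4 vertices is trivially a valid decomposition of width 3. For the lower bound, the 4 vertices {0, 1, 2, 3} are pairwise adjacent, and any tree decomposition puts a clique entirely inside one bag — forcing width ≥ 3. Therefore the treewidth is 3.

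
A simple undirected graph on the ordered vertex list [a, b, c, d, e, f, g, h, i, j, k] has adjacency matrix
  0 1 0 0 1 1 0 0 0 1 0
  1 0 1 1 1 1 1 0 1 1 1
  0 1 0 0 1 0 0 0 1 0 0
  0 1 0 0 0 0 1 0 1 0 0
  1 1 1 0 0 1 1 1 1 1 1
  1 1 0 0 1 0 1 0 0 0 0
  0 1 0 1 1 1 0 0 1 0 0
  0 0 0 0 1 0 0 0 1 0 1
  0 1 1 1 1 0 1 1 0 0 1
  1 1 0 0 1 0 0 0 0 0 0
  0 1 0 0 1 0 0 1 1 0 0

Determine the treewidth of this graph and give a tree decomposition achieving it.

Treewidth 3.
One such decomposition:
Bags: B1 = {b, c, e, i}  B2 = {b, e, g, i}  B3 = {b, e, f, g}  B4 = {b, e, i, k}  B5 = {e, h, i, k}  B6 = {a, b, e, f}  B7 = {b, d, g, i}  B8 = {a, b, e, j}
Tree: B1–B2, B2–B3, B1–B4, B4–B5, B3–B6, B2–B7, B6–B8

Each bag holds 4 vertices, so the decomposition has width 3, which upper-bounds the treewidth. For the lower bound, the 4 vertices {e, h, i, k} are pairwise adjacent, and any tree decomposition puts a clique entirely inside one bag — forcing width ≥ 3. The upper and lower bounds meet at 3, so that is the treewidth.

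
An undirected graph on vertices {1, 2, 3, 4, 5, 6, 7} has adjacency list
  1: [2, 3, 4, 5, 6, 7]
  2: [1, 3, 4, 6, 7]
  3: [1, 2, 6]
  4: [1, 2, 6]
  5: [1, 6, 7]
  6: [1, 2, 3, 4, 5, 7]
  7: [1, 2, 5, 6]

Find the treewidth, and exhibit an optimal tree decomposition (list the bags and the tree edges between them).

The largest bag has 4 vertices, giving width 3; this decomposition certifies tw(G) ≤ 3. For the lower bound, the 4 vertices {1, 2, 3, 6} are pairwise adjacent, and any tree decomposition puts a clique entirely inside one bag — forcing width ≥ 3. Therefore the treewidth is 3.

Treewidth 3.
One such decomposition:
Bags: B1 = {1, 2, 4, 6}  B2 = {1, 2, 6, 7}  B3 = {1, 2, 3, 6}  B4 = {1, 5, 6, 7}
Tree: B1–B2, B1–B3, B2–B4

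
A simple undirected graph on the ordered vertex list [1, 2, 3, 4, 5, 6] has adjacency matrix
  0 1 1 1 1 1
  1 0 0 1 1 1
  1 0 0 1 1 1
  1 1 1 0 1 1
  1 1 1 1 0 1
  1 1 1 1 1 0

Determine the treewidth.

4

A width-4 tree decomposition is:
Bags: B1 = {1, 3, 4, 5, 6}  B2 = {1, 2, 4, 5, 6}
Tree: B1–B2
Each bag holds 5 vertices, so the decomposition has width 4, which upper-bounds the treewidth. Conversely, {1, 2, 4, 5, 6} is a clique of size 5, and the vertices of any clique must share a bag in every tree decomposition; so some bag has ≥ 5 vertices and tw(G) ≥ 4. Hence tw(G) = 4 exactly.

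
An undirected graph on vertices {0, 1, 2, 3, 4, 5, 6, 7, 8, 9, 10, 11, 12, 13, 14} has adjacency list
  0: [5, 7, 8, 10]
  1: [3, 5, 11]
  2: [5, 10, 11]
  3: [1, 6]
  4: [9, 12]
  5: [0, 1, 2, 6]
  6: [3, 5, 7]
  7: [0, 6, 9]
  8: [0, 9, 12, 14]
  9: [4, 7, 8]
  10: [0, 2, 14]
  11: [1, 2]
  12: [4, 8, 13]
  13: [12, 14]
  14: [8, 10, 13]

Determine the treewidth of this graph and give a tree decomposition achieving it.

Every bag has size at most 4, so the width is 4 − 1 = 3 and tw(G) ≤ 3. For the lower bound: the 4 vertex sets {1,3,11}, {2}, {5}, {0,6,7,10} are disjoint, each induces a connected subgraph, and every pair is joined by at least one edge of G. Contracting each set to a single vertex therefore yields K_{4} as a minor, and since treewidth is minor-monotone, tw(G) ≥ tw(K_{4}) = 3. Combining the bounds, tw(G) = 3.

Treewidth 3.
One such decomposition:
Bags: B1 = {1, 2, 3, 11}  B2 = {1, 2, 3, 5}  B3 = {2, 3, 5, 6}  B4 = {2, 5, 6, 10}  B5 = {0, 5, 6, 10}  B6 = {0, 6, 7, 10}  B7 = {0, 7, 10, 14}  B8 = {0, 7, 8, 14}  B9 = {7, 8, 9, 14}  B10 = {8, 9, 13, 14}  B11 = {8, 9, 12, 13}  B12 = {4, 9, 12, 13}
Tree: B1–B2, B2–B3, B3–B4, B4–B5, B5–B6, B6–B7, B7–B8, B8–B9, B9–B10, B10–B11, B11–B12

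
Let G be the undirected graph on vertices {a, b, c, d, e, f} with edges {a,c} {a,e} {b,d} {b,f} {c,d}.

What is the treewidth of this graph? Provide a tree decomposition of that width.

Treewidth 1.
Bags: B1 = {b, f}  B2 = {b, d}  B3 = {c, d}  B4 = {a, c}  B5 = {a, e}
Tree: B1–B2, B2–B3, B3–B4, B4–B5

Each bag holds 2 vertices, so the decomposition has width 1, which upper-bounds the treewidth. G has an edge, so its treewidth is at least 1. Hence tw(G) = 1 exactly.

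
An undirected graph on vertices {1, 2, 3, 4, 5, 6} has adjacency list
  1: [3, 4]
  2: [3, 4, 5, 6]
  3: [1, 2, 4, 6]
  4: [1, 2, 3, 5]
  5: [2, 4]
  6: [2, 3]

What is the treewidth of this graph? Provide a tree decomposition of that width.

Treewidth 2.
One optimal decomposition is:
Bags: B1 = {2, 3, 6}  B2 = {2, 3, 4}  B3 = {1, 3, 4}  B4 = {2, 4, 5}
Tree: B1–B2, B2–B3, B2–B4

Every bag has size at most 3, so the width is 3 − 1 = 2 and tw(G) ≤ 2. For the lower bound, the 3 vertices {1, 3, 4} are pairwise adjacent, and any tree decomposition puts a clique entirely inside one bag — forcing width ≥ 2. The upper and lower bounds meet at 2, so that is the treewidth.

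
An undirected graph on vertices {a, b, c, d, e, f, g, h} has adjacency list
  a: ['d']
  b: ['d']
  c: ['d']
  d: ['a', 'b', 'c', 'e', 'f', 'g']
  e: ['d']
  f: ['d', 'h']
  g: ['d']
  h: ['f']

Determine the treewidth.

A width-1 tree decomposition is:
Bags: B1 = {d, f}  B2 = {d, g}  B3 = {c, d}  B4 = {a, d}  B5 = {b, d}  B6 = {f, h}  B7 = {d, e}
Tree: B1–B2, B2–B3, B1–B4, B1–B5, B1–B6, B4–B7
Every bag has size at most 2, so the width is 2 − 1 = 1 and tw(G) ≤ 1. G has an edge, so its treewidth is at least 1. Therefore the treewidth is 1.

1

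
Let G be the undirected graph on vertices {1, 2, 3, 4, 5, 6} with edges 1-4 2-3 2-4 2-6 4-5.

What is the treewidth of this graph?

A width-1 tree decomposition is:
Bags: B1 = {1, 4}  B2 = {2, 4}  B3 = {2, 6}  B4 = {4, 5}  B5 = {2, 3}
Tree: B1–B2, B2–B3, B2–B4, B2–B5
Every bag has size at most 2, so the width is 2 − 1 = 1 and tw(G) ≤ 1. Any graph with an edge has treewidth ≥ 1, and G has the edge 4–1. Hence tw(G) = 1 exactly.

1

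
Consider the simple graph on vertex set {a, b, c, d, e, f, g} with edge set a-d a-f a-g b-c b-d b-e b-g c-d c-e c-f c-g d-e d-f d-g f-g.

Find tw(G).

3

A width-3 tree decomposition is:
Bags: B1 = {a, d, f, g}  B2 = {c, d, f, g}  B3 = {b, c, d, g}  B4 = {b, c, d, e}
Tree: B1–B2, B2–B3, B3–B4
The largest bag has 4 vertices, giving width 3; this decomposition certifies tw(G) ≤ 3. On the other hand G contains the 4-clique {c, d, f, g}. A clique must lie in a single bag of any decomposition, so no decomposition can have width below 3. Combining the bounds, tw(G) = 3.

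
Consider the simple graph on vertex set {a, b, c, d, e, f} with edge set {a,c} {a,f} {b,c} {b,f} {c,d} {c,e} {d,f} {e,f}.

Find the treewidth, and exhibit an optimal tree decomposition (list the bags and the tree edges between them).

Treewidth 2.
One such decomposition:
Bags: B1 = {c, e, f}  B2 = {c, d, f}  B3 = {a, c, f}  B4 = {b, c, f}
Tree: B1–B2, B2–B3, B3–B4

The largest bag has 3 vertices, giving width 2; this decomposition certifies tw(G) ≤ 2. The edges e–c–d–f–e form a cycle, so G is not a tree and its treewidth is at least 2. Hence tw(G) = 2 exactly.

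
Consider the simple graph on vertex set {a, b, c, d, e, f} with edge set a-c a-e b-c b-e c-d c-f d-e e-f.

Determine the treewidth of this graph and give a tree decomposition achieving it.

Treewidth 2.
One optimal decomposition is:
Bags: B1 = {c, d, e}  B2 = {b, c, e}  B3 = {a, c, e}  B4 = {c, e, f}
Tree: B1–B2, B2–B3, B3–B4

The largest bag has 3 vertices, giving width 2; this decomposition certifies tw(G) ≤ 2. The edges d–e–b–c–d form a cycle, so G is not a tree and its treewidth is at least 2. The upper and lower bounds meet at 2, so that is the treewidth.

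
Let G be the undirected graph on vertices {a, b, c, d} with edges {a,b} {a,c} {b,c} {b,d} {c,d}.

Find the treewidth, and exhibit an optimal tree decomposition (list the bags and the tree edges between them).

Treewidth 2.
Bags: B1 = {b, c, d}  B2 = {a, b, c}
Tree: B1–B2

Each bag holds 3 vertices, so the decomposition has width 2, which upper-bounds the treewidth. On the other hand G contains the 3-clique {b, c, d}. A clique must lie in a single bag of any decomposition, so no decomposition can have width below 2. Therefore the treewidth is 2.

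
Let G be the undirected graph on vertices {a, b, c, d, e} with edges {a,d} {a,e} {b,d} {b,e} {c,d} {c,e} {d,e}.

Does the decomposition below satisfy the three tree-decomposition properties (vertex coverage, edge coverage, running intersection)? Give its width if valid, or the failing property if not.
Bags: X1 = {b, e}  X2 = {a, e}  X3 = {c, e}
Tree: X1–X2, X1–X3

No — vertex d appears in no bag.

A tree decomposition must satisfy three properties: every vertex lies in some bag; for every edge, both endpoints lie together in some bag; and for every vertex, the bags containing it form a connected subtree. Here vertex d appears in no bag, so the decomposition is invalid.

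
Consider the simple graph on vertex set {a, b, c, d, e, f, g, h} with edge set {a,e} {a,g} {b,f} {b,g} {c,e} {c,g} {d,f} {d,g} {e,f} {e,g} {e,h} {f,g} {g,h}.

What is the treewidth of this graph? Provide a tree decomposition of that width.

Every bag has size at most 3, so the width is 3 − 1 = 2 and tw(G) ≤ 2. Conversely, {d, f, g} is a clique of size 3, and the vertices of any clique must share a bag in every tree decomposition; so some bag has ≥ 3 vertices and tw(G) ≥ 2. Combining the bounds, tw(G) = 2.

Treewidth 2.
Bags: B1 = {d, f, g}  B2 = {e, f, g}  B3 = {a, e, g}  B4 = {e, g, h}  B5 = {b, f, g}  B6 = {c, e, g}
Tree: B1–B2, B2–B3, B2–B4, B1–B5, B3–B6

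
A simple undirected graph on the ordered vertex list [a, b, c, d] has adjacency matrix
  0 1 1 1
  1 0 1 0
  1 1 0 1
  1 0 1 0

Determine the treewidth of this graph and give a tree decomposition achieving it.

Every bag has size at most 3, so the width is 3 − 1 = 2 and tw(G) ≤ 2. For the lower bound, the 3 vertices {a, c, d} are pairwise adjacent, and any tree decomposition puts a clique entirely inside one bag — forcing width ≥ 2. The upper and lower bounds meet at 2, so that is the treewidth.

Treewidth 2.
Bags: B1 = {a, c, d}  B2 = {a, b, c}
Tree: B1–B2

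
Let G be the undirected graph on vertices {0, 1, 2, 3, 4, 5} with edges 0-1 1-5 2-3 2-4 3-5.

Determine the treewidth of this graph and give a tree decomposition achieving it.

Treewidth 1.
One such decomposition:
Bags: B1 = {2, 4}  B2 = {2, 3}  B3 = {3, 5}  B4 = {1, 5}  B5 = {0, 1}
Tree: B1–B2, B2–B3, B3–B4, B4–B5

The largest bag has 2 vertices, giving width 1; this decomposition certifies tw(G) ≤ 1. Since G has at least one edge (e.g. 4–2), it is not an edgeless graph, so tw(G) ≥ 1. The upper and lower bounds meet at 1, so that is the treewidth.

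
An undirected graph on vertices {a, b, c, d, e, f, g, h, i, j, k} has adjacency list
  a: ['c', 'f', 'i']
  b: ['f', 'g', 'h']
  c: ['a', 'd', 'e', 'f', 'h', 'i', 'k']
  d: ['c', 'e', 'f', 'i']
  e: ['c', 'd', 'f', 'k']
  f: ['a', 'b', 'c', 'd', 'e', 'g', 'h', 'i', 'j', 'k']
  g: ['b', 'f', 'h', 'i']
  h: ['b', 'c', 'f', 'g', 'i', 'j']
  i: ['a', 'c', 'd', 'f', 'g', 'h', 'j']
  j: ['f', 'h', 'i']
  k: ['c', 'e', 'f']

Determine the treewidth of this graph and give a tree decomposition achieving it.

Every bag has size at most 4, so the width is 4 − 1 = 3 and tw(G) ≤ 3. On the other hand G contains the 4-clique {c, d, e, f}. A clique must lie in a single bag of any decomposition, so no decomposition can have width below 3. Hence tw(G) = 3 exactly.

Treewidth 3.
One optimal decomposition is:
Bags: B1 = {a, c, f, i}  B2 = {c, f, h, i}  B3 = {c, d, f, i}  B4 = {c, d, e, f}  B5 = {f, g, h, i}  B6 = {b, f, g, h}  B7 = {f, h, i, j}  B8 = {c, e, f, k}
Tree: B1–B2, B2–B3, B3–B4, B2–B5, B5–B6, B2–B7, B4–B8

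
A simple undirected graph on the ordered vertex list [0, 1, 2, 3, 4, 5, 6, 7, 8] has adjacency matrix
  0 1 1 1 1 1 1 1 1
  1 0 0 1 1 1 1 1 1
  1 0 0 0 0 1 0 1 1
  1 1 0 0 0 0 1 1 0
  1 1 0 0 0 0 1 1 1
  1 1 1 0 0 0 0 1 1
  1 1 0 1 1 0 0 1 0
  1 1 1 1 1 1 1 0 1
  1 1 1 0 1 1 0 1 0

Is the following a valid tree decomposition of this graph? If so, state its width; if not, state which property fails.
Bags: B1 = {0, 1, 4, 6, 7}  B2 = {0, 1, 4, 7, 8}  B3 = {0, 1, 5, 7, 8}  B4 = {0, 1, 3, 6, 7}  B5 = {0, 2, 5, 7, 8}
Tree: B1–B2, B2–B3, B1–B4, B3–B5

Yes; width 4.

Checking the three conditions: (i) the bags cover all of {0, 1, 2, 3, 4, 5, 6, 7, 8}; (ii) for each edge, some bag contains both endpoints; (iii) the bags containing any fixed vertex form a subtree. All hold, so the decomposition is valid with width 5 − 1 = 4.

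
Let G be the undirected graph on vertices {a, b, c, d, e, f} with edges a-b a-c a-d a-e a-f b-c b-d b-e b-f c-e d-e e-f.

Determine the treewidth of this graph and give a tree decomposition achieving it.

Treewidth 3.
One such decomposition:
Bags: B1 = {a, b, e, f}  B2 = {a, b, c, e}  B3 = {a, b, d, e}
Tree: B1–B2, B2–B3

Each bag holds 4 vertices, so the decomposition has width 3, which upper-bounds the treewidth. For the lower bound, the 4 vertices {a, b, d, e} are pairwise adjacent, and any tree decomposition puts a clique entirely inside one bag — forcing width ≥ 3. The upper and lower bounds meet at 3, so that is the treewidth.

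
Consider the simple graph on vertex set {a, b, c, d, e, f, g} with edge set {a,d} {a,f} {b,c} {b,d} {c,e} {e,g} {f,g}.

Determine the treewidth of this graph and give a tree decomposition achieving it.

Treewidth 2.
One such decomposition:
Bags: B1 = {a, d, f}  B2 = {b, d, f}  B3 = {b, c, f}  B4 = {c, e, f}  B5 = {e, f, g}
Tree: B1–B2, B2–B3, B3–B4, B4–B5

The largest bag has 3 vertices, giving width 2; this decomposition certifies tw(G) ≤ 2. Since f–a–d–b–c–e–g–f is a cycle in G, G is not acyclic. Forests are exactly the graphs of treewidth ≤ 1, so tw(G) ≥ 2. Hence tw(G) = 2 exactly.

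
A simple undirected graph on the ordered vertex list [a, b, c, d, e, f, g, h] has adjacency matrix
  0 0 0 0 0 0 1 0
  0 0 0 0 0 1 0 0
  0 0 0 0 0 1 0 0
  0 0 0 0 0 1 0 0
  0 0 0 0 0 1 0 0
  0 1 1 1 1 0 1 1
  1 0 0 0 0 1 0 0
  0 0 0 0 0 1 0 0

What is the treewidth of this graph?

1

A width-1 tree decomposition is:
Bags: B1 = {c, f}  B2 = {f, g}  B3 = {b, f}  B4 = {a, g}  B5 = {f, h}  B6 = {d, f}  B7 = {e, f}
Tree: B1–B2, B2–B3, B2–B4, B2–B5, B2–B6, B1–B7
Each bag holds 2 vertices, so the decomposition has width 1, which upper-bounds the treewidth. Since G has at least one edge (e.g. c–f), it is not an edgeless graph, so tw(G) ≥ 1. Combining the bounds, tw(G) = 1.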